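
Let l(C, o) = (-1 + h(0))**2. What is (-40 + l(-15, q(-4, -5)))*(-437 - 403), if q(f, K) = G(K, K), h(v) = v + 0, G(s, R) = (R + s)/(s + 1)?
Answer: 32760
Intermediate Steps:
G(s, R) = (R + s)/(1 + s)
h(v) = v
q(f, K) = 2*K/(1 + K) (q(f, K) = (K + K)/(1 + K) = (2*K)/(1 + K) = 2*K/(1 + K))
l(C, o) = 1 (l(C, o) = (-1 + 0)**2 = (-1)**2 = 1)
(-40 + l(-15, q(-4, -5)))*(-437 - 403) = (-40 + 1)*(-437 - 403) = -39*(-840) = 32760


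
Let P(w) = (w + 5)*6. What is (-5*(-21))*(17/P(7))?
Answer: 595/24 ≈ 24.792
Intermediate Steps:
P(w) = 30 + 6*w (P(w) = (5 + w)*6 = 30 + 6*w)
(-5*(-21))*(17/P(7)) = (-5*(-21))*(17/(30 + 6*7)) = 105*(17/(30 + 42)) = 105*(17/72) = 595/24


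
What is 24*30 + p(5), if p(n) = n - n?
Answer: 720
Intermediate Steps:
p(n) = 0
24*30 + p(5) = 24*30 + 0 = 720 + 0 = 720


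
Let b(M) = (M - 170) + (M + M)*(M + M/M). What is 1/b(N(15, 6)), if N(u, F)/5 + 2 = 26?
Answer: 1/28990 ≈ 3.4495e-5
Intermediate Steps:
N(u, F) = 120 (N(u, F) = -10 + 5*26 = -10 + 130 = 120)
b(M) = -170 + M + 2*M*(1 + M) (b(M) = (-170 + M) + (2*M)*(M + 1) = (-170 + M) + (2*M)*(1 + M) = (-170 + M) + 2*M*(1 + M) = -170 + M + 2*M*(1 + M))
1/b(N(15, 6)) = 1/(-170 + 2*120² + 3*120) = 1/(-170 + 2*14400 + 360) = 1/(-170 + 28800 + 360) = 1/28990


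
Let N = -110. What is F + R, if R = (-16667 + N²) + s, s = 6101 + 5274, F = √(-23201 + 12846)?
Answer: 6808 + I*√10355 ≈ 6808.0 + 101.76*I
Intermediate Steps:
F = I*√10355 (F = √(-10355) = I*√10355 ≈ 101.76*I)
s = 11375
R = 6808 (R = (-16667 + (-110)²) + 11375 = (-16667 + 12100) + 11375 = -4567 + 11375 = 6808)
F + R = I*√10355 + 6808 = 6808 + I*√10355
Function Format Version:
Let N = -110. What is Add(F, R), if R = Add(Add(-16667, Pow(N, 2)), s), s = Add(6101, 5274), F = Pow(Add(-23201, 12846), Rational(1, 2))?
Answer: Add(6808, Mul(I, Pow(10355, Rational(1, 2)))) ≈ Add(6808.0, Mul(101.76, I))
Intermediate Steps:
F = Mul(I, Pow(10355, Rational(1, 2))) (F = Pow(-10355, Rational(1, 2)) = Mul(I, Pow(10355, Rational(1, 2))) ≈ Mul(101.76, I))
s = 11375
R = 6808 (R = Add(Add(-16667, Pow(-110, 2)), 11375) = Add(Add(-16667, 12100), 11375) = Add(-4567, 11375) = 6808)
Add(F, R) = Add(Mul(I, Pow(10355, Rational(1, 2))), 6808) = Add(6808, Mul(I, Pow(10355, Rational(1, 2))))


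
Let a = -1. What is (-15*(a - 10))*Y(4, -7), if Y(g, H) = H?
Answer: -1155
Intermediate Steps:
(-15*(a - 10))*Y(4, -7) = -15*(-1 - 10)*(-7) = -15*(-11)*(-7) = 165*(-7) = -1155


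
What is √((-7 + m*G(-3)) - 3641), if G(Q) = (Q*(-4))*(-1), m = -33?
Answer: 2*I*√813 ≈ 57.026*I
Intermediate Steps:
G(Q) = 4*Q (G(Q) = -4*Q*(-1) = 4*Q)
√((-7 + m*G(-3)) - 3641) = √((-7 - 132*(-3)) - 3641) = √((-7 - 33*(-12)) - 3641) = √((-7 + 396) - 3641) = √(389 - 3641) = √(-3252) = 2*I*√813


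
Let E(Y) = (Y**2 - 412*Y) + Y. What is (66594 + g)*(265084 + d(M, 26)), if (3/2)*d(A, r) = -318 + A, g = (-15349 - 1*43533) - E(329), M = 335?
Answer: 27588471340/3 ≈ 9.1962e+9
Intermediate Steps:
E(Y) = Y**2 - 411*Y
g = -31904 (g = (-15349 - 1*43533) - 329*(-411 + 329) = (-15349 - 43533) - 329*(-82) = -58882 - 1*(-26978) = -58882 + 26978 = -31904)
d(A, r) = -212 + 2*A/3 (d(A, r) = 2*(-318 + A)/3 = -212 + 2*A/3)
(66594 + g)*(265084 + d(M, 26)) = (66594 - 31904)*(265084 + (-212 + (2/3)*335)) = 34690*(265084 + (-212 + 670/3)) = 34690*(265084 + 34/3) = 34690*(795286/3) = 27588471340/3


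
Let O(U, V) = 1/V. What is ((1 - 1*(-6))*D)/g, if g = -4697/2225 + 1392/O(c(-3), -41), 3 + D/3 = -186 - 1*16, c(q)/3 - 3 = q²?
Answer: 9578625/126989897 ≈ 0.075428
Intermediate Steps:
c(q) = 9 + 3*q²
D = -615 (D = -9 + 3*(-186 - 1*16) = -9 + 3*(-186 - 16) = -9 + 3*(-202) = -9 - 606 = -615)
g = -126989897/2225 (g = -4697/2225 + 1392/(1/(-41)) = -4697*1/2225 + 1392/(-1/41) = -4697/2225 + 1392*(-41) = -4697/2225 - 57072 = -126989897/2225 ≈ -57074.)
((1 - 1*(-6))*D)/g = ((1 - 1*(-6))*(-615))/(-126989897/2225) = ((1 + 6)*(-615))*(-2225/126989897) = (7*(-615))*(-2225/126989897) = -4305*(-2225/126989897) = 9578625/126989897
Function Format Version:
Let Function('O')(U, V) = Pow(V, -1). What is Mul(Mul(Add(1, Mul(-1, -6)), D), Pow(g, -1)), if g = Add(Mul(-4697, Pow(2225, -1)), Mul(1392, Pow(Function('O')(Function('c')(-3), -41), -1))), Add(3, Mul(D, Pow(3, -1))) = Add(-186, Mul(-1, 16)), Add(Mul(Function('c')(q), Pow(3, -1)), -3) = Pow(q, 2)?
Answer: Rational(9578625, 126989897) ≈ 0.075428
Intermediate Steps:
Function('c')(q) = Add(9, Mul(3, Pow(q, 2)))
D = -615 (D = Add(-9, Mul(3, Add(-186, Mul(-1, 16)))) = Add(-9, Mul(3, Add(-186, -16))) = Add(-9, Mul(3, -202)) = Add(-9, -606) = -615)
g = Rational(-126989897, 2225) (g = Add(Mul(-4697, Pow(2225, -1)), Mul(1392, Pow(Pow(-41, -1), -1))) = Add(Mul(-4697, Rational(1, 2225)), Mul(1392, Pow(Rational(-1, 41), -1))) = Add(Rational(-4697, 2225), Mul(1392, -41)) = Add(Rational(-4697, 2225), -57072) = Rational(-126989897, 2225) ≈ -57074.)
Mul(Mul(Add(1, Mul(-1, -6)), D), Pow(g, -1)) = Mul(Mul(Add(1, Mul(-1, -6)), -615), Pow(Rational(-126989897, 2225), -1)) = Mul(Mul(Add(1, 6), -615), Rational(-2225, 126989897)) = Mul(Mul(7, -615), Rational(-2225, 126989897)) = Mul(-4305, Rational(-2225, 126989897)) = Rational(9578625, 126989897)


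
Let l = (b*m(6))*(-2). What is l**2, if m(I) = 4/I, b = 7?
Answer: 784/9 ≈ 87.111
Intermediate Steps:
l = -28/3 (l = (7*(4/6))*(-2) = (7*(4*(1/6)))*(-2) = (7*(2/3))*(-2) = (14/3)*(-2) = -28/3 ≈ -9.3333)
l**2 = (-28/3)**2 = 784/9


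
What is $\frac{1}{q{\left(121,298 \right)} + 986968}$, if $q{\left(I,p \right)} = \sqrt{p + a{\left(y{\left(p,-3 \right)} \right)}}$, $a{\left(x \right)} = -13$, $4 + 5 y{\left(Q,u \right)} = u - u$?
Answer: $\frac{986968}{974105832739} - \frac{\sqrt{285}}{974105832739} \approx 1.0132 \cdot 10^{-6}$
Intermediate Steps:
$y{\left(Q,u \right)} = - \frac{4}{5}$ ($y{\left(Q,u \right)} = - \frac{4}{5} + \frac{u - u}{5} = - \frac{4}{5} + \frac{1}{5} \cdot 0 = - \frac{4}{5} + 0 = - \frac{4}{5}$)
$q{\left(I,p \right)} = \sqrt{-13 + p}$ ($q{\left(I,p \right)} = \sqrt{p - 13} = \sqrt{-13 + p}$)
$\frac{1}{q{\left(121,298 \right)} + 986968} = \frac{1}{\sqrt{-13 + 298} + 986968} = \frac{1}{\sqrt{285} + 986968} = \frac{1}{986968 + \sqrt{285}}$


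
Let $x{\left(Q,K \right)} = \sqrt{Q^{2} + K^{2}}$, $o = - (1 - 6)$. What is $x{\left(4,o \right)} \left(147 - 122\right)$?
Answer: $25 \sqrt{41} \approx 160.08$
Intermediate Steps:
$o = 5$ ($o = \left(-1\right) \left(-5\right) = 5$)
$x{\left(Q,K \right)} = \sqrt{K^{2} + Q^{2}}$
$x{\left(4,o \right)} \left(147 - 122\right) = \sqrt{5^{2} + 4^{2}} \left(147 - 122\right) = \sqrt{25 + 16} \cdot 25 = \sqrt{41} \cdot 25 = 25 \sqrt{41}$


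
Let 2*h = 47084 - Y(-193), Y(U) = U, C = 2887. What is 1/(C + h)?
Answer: 2/53051 ≈ 3.7700e-5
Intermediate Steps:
h = 47277/2 (h = (47084 - 1*(-193))/2 = (47084 + 193)/2 = (1/2)*47277 = 47277/2 ≈ 23639.)
1/(C + h) = 1/(2887 + 47277/2) = 1/(53051/2) = 2/53051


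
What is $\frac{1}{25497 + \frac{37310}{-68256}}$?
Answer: $\frac{34128}{870142961} \approx 3.9221 \cdot 10^{-5}$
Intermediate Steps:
$\frac{1}{25497 + \frac{37310}{-68256}} = \frac{1}{25497 + 37310 \left(- \frac{1}{68256}\right)} = \frac{1}{25497 - \frac{18655}{34128}} = \frac{1}{\frac{870142961}{34128}} = \frac{34128}{870142961}$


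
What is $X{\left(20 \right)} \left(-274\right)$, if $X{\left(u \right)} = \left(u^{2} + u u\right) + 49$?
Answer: $-232626$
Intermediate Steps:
$X{\left(u \right)} = 49 + 2 u^{2}$ ($X{\left(u \right)} = \left(u^{2} + u^{2}\right) + 49 = 2 u^{2} + 49 = 49 + 2 u^{2}$)
$X{\left(20 \right)} \left(-274\right) = \left(49 + 2 \cdot 20^{2}\right) \left(-274\right) = \left(49 + 2 \cdot 400\right) \left(-274\right) = \left(49 + 800\right) \left(-274\right) = 849 \left(-274\right) = -232626$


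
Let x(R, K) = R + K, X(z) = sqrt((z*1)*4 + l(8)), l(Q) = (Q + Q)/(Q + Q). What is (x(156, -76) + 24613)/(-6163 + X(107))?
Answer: -152182959/37982140 - 24693*sqrt(429)/37982140 ≈ -4.0202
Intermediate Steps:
l(Q) = 1 (l(Q) = (2*Q)/((2*Q)) = (2*Q)*(1/(2*Q)) = 1)
X(z) = sqrt(1 + 4*z) (X(z) = sqrt((z*1)*4 + 1) = sqrt(z*4 + 1) = sqrt(4*z + 1) = sqrt(1 + 4*z))
x(R, K) = K + R
(x(156, -76) + 24613)/(-6163 + X(107)) = ((-76 + 156) + 24613)/(-6163 + sqrt(1 + 4*107)) = (80 + 24613)/(-6163 + sqrt(1 + 428)) = 24693/(-6163 + sqrt(429))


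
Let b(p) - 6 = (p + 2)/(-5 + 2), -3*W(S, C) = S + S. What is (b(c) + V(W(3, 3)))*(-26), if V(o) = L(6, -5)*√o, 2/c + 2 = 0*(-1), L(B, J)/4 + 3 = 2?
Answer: -442/3 + 104*I*√2 ≈ -147.33 + 147.08*I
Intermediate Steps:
L(B, J) = -4 (L(B, J) = -12 + 4*2 = -12 + 8 = -4)
W(S, C) = -2*S/3 (W(S, C) = -(S + S)/3 = -2*S/3)
c = -1 (c = 2/(-2 + 0*(-1)) = 2/(-2 + 0) = 2/(-2) = 2*(-½) = -1)
V(o) = -4*√o
b(p) = 16/3 - p/3 (b(p) = 6 + (p + 2)/(-5 + 2) = 6 + (2 + p)/(-3) = 6 + (2 + p)*(-⅓) = 6 + (-⅔ - p/3) = 16/3 - p/3)
(b(c) + V(W(3, 3)))*(-26) = ((16/3 - ⅓*(-1)) - 4*I*√2)*(-26) = ((16/3 + ⅓) - 4*I*√2)*(-26) = (17/3 - 4*I*√2)*(-26) = -442/3 + 104*I*√2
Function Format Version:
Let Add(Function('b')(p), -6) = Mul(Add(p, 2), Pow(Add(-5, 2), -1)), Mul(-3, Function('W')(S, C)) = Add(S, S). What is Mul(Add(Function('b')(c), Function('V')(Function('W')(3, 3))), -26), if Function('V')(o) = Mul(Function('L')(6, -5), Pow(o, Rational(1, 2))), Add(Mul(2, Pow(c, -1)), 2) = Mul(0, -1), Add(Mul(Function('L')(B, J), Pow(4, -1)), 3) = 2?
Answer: Add(Rational(-442, 3), Mul(104, I, Pow(2, Rational(1, 2)))) ≈ Add(-147.33, Mul(147.08, I))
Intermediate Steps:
Function('L')(B, J) = -4 (Function('L')(B, J) = Add(-12, Mul(4, 2)) = Add(-12, 8) = -4)
Function('W')(S, C) = Mul(Rational(-2, 3), S) (Function('W')(S, C) = Mul(Rational(-1, 3), Add(S, S)) = Mul(Rational(-1, 3), Mul(2, S)) = Mul(Rational(-2, 3), S))
c = -1 (c = Mul(2, Pow(Add(-2, Mul(0, -1)), -1)) = Mul(2, Pow(Add(-2, 0), -1)) = Mul(2, Pow(-2, -1)) = Mul(2, Rational(-1, 2)) = -1)
Function('V')(o) = Mul(-4, Pow(o, Rational(1, 2)))
Function('b')(p) = Add(Rational(16, 3), Mul(Rational(-1, 3), p)) (Function('b')(p) = Add(6, Mul(Add(p, 2), Pow(Add(-5, 2), -1))) = Add(6, Mul(Add(2, p), Pow(-3, -1))) = Add(6, Mul(Add(2, p), Rational(-1, 3))) = Add(6, Add(Rational(-2, 3), Mul(Rational(-1, 3), p))) = Add(Rational(16, 3), Mul(Rational(-1, 3), p)))
Mul(Add(Function('b')(c), Function('V')(Function('W')(3, 3))), -26) = Mul(Add(Add(Rational(16, 3), Mul(Rational(-1, 3), -1)), Mul(-4, Pow(Mul(Rational(-2, 3), 3), Rational(1, 2)))), -26) = Mul(Add(Add(Rational(16, 3), Rational(1, 3)), Mul(-4, Pow(-2, Rational(1, 2)))), -26) = Mul(Add(Rational(17, 3), Mul(-4, Mul(I, Pow(2, Rational(1, 2))))), -26) = Mul(Add(Rational(17, 3), Mul(-4, I, Pow(2, Rational(1, 2)))), -26) = Add(Rational(-442, 3), Mul(104, I, Pow(2, Rational(1, 2))))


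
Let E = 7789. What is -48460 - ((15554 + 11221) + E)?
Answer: -83024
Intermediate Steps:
-48460 - ((15554 + 11221) + E) = -48460 - ((15554 + 11221) + 7789) = -48460 - (26775 + 7789) = -48460 - 1*34564 = -48460 - 34564 = -83024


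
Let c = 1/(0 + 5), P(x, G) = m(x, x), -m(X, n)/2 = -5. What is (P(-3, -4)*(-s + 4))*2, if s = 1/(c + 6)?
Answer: 2380/31 ≈ 76.774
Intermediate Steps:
m(X, n) = 10 (m(X, n) = -2*(-5) = 10)
P(x, G) = 10
c = ⅕ (c = 1/5 = ⅕ ≈ 0.20000)
s = 5/31 (s = 1/(⅕ + 6) = 1/(31/5) = 5/31 ≈ 0.16129)
(P(-3, -4)*(-s + 4))*2 = (10*(-1*5/31 + 4))*2 = (10*(-5/31 + 4))*2 = (10*(119/31))*2 = (1190/31)*2 = 2380/31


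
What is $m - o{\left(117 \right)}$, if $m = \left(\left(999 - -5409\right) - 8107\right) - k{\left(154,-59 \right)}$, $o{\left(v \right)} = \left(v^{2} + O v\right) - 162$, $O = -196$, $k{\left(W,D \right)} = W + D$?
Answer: $7611$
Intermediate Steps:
$k{\left(W,D \right)} = D + W$
$o{\left(v \right)} = -162 + v^{2} - 196 v$ ($o{\left(v \right)} = \left(v^{2} - 196 v\right) - 162 = -162 + v^{2} - 196 v$)
$m = -1794$ ($m = \left(\left(999 - -5409\right) - 8107\right) - \left(-59 + 154\right) = \left(\left(999 + 5409\right) - 8107\right) - 95 = \left(6408 - 8107\right) - 95 = -1699 - 95 = -1794$)
$m - o{\left(117 \right)} = -1794 - \left(-162 + 117^{2} - 22932\right) = -1794 - \left(-162 + 13689 - 22932\right) = -1794 - -9405 = -1794 + 9405 = 7611$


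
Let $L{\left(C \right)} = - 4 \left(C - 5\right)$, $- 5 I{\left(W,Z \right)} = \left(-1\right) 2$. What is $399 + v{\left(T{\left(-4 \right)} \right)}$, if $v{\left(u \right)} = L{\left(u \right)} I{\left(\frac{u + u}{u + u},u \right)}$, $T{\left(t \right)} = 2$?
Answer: $\frac{2019}{5} \approx 403.8$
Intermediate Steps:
$I{\left(W,Z \right)} = \frac{2}{5}$ ($I{\left(W,Z \right)} = - \frac{\left(-1\right) 2}{5} = \left(- \frac{1}{5}\right) \left(-2\right) = \frac{2}{5}$)
$L{\left(C \right)} = 20 - 4 C$ ($L{\left(C \right)} = - 4 \left(-5 + C\right) = 20 - 4 C$)
$v{\left(u \right)} = 8 - \frac{8 u}{5}$ ($v{\left(u \right)} = \left(20 - 4 u\right) \frac{2}{5} = 8 - \frac{8 u}{5}$)
$399 + v{\left(T{\left(-4 \right)} \right)} = 399 + \left(8 - \frac{16}{5}\right) = 399 + \frac{24}{5} = \frac{2019}{5}$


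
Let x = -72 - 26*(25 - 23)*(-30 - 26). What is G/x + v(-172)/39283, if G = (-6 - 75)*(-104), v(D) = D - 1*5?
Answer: 41302164/13945465 ≈ 2.9617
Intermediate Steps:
v(D) = -5 + D (v(D) = D - 5 = -5 + D)
G = 8424 (G = -81*(-104) = 8424)
x = 2840 (x = -72 - 52*(-56) = -72 - 26*(-112) = -72 + 2912 = 2840)
G/x + v(-172)/39283 = 8424/2840 + (-5 - 172)/39283 = 8424*(1/2840) - 177*1/39283 = 1053/355 - 177/39283 = 41302164/13945465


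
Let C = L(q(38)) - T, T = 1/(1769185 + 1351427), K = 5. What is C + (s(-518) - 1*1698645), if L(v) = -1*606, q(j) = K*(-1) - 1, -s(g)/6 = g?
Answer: -5293004199517/3120612 ≈ -1.6961e+6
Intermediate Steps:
s(g) = -6*g
T = 1/3120612 ≈ 3.2045e-7
q(j) = -6 (q(j) = 5*(-1) - 1 = -5 - 1 = -6)
L(v) = -606
C = -1891090873/3120612 (C = -606 - 1*1/3120612 = -606 - 1/3120612 = -1891090873/3120612 ≈ -606.00)
C + (s(-518) - 1*1698645) = -1891090873/3120612 + (-6*(-518) - 1*1698645) = -1891090873/3120612 + (3108 - 1698645) = -1891090873/3120612 - 1695537 = -5293004199517/3120612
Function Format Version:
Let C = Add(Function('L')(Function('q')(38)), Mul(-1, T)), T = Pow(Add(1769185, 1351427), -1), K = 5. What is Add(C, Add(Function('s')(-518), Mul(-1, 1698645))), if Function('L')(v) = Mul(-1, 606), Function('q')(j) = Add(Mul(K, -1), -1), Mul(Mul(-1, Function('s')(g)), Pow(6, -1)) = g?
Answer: Rational(-5293004199517, 3120612) ≈ -1.6961e+6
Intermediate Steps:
Function('s')(g) = Mul(-6, g)
T = Rational(1, 3120612) (T = Pow(3120612, -1) = Rational(1, 3120612) ≈ 3.2045e-7)
Function('q')(j) = -6 (Function('q')(j) = Add(Mul(5, -1), -1) = Add(-5, -1) = -6)
Function('L')(v) = -606
C = Rational(-1891090873, 3120612) (C = Add(-606, Mul(-1, Rational(1, 3120612))) = Add(-606, Rational(-1, 3120612)) = Rational(-1891090873, 3120612) ≈ -606.00)
Add(C, Add(Function('s')(-518), Mul(-1, 1698645))) = Add(Rational(-1891090873, 3120612), Add(Mul(-6, -518), Mul(-1, 1698645))) = Add(Rational(-1891090873, 3120612), Add(3108, -1698645)) = Add(Rational(-1891090873, 3120612), -1695537) = Rational(-5293004199517, 3120612)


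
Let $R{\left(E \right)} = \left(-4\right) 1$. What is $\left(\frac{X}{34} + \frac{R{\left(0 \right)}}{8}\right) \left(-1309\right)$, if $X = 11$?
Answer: $231$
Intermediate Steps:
$R{\left(E \right)} = -4$
$\left(\frac{X}{34} + \frac{R{\left(0 \right)}}{8}\right) \left(-1309\right) = \left(\frac{11}{34} - \frac{4}{8}\right) \left(-1309\right) = \left(11 \cdot \frac{1}{34} - \frac{1}{2}\right) \left(-1309\right) = \left(\frac{11}{34} - \frac{1}{2}\right) \left(-1309\right) = \left(- \frac{3}{17}\right) \left(-1309\right) = 231$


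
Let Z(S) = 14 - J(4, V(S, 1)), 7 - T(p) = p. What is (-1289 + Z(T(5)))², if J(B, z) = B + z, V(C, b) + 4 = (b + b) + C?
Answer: 1635841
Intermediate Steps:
V(C, b) = -4 + C + 2*b (V(C, b) = -4 + ((b + b) + C) = -4 + (2*b + C) = -4 + (C + 2*b) = -4 + C + 2*b)
T(p) = 7 - p
Z(S) = 12 - S (Z(S) = 14 - (4 + (-4 + S + 2*1)) = 14 - (4 + (-4 + S + 2)) = 14 - (4 + (-2 + S)) = 14 - (2 + S) = 14 + (-2 - S) = 12 - S)
(-1289 + Z(T(5)))² = (-1289 + (12 - (7 - 1*5)))² = (-1289 + (12 - (7 - 5)))² = (-1289 + (12 - 1*2))² = (-1289 + (12 - 2))² = (-1289 + 10)² = (-1279)² = 1635841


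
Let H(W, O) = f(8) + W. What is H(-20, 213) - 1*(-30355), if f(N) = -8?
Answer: 30327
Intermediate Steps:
H(W, O) = -8 + W
H(-20, 213) - 1*(-30355) = (-8 - 20) - 1*(-30355) = -28 + 30355 = 30327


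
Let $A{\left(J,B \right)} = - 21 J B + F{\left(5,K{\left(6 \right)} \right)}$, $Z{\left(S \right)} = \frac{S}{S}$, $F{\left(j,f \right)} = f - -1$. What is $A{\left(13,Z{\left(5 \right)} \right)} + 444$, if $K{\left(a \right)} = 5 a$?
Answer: $202$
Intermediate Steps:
$F{\left(j,f \right)} = 1 + f$ ($F{\left(j,f \right)} = f + 1 = 1 + f$)
$Z{\left(S \right)} = 1$
$A{\left(J,B \right)} = 31 - 21 B J$ ($A{\left(J,B \right)} = - 21 J B + \left(1 + 5 \cdot 6\right) = - 21 B J + \left(1 + 30\right) = - 21 B J + 31 = 31 - 21 B J$)
$A{\left(13,Z{\left(5 \right)} \right)} + 444 = \left(31 - 21 \cdot 13\right) + 444 = \left(31 - 273\right) + 444 = -242 + 444 = 202$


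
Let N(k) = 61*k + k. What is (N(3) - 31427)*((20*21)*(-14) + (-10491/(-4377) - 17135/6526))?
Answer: 1749127683074583/9521434 ≈ 1.8370e+8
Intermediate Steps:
N(k) = 62*k
(N(3) - 31427)*((20*21)*(-14) + (-10491/(-4377) - 17135/6526)) = (62*3 - 31427)*((20*21)*(-14) + (-10491/(-4377) - 17135/6526)) = (186 - 31427)*(420*(-14) + (-10491*(-1/4377) - 17135*1/6526)) = -31241*(-5880 + (3497/1459 - 17135/6526)) = -31241*(-5880 - 2178543/9521434) = -31241*(-55988210463/9521434) = 1749127683074583/9521434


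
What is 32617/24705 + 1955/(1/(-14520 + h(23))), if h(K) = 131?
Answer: -694963846358/24705 ≈ -2.8130e+7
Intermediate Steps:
32617/24705 + 1955/(1/(-14520 + h(23))) = 32617/24705 + 1955/(1/(-14520 + 131)) = 32617*(1/24705) + 1955/(1/(-14389)) = 32617/24705 + 1955/(-1/14389) = 32617/24705 + 1955*(-14389) = 32617/24705 - 28130495 = -694963846358/24705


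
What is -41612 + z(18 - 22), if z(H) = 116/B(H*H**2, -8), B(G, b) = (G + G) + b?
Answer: -1414837/34 ≈ -41613.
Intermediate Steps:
B(G, b) = b + 2*G (B(G, b) = 2*G + b = b + 2*G)
z(H) = 116/(-8 + 2*H**3) (z(H) = 116/(-8 + 2*(H*H**2)) = 116/(-8 + 2*H**3))
-41612 + z(18 - 22) = -41612 + 58/(-4 + (18 - 22)**3) = -41612 + 58/(-4 + (-4)**3) = -41612 + 58/(-4 - 64) = -41612 + 58/(-68) = -41612 + 58*(-1/68) = -41612 - 29/34 = -1414837/34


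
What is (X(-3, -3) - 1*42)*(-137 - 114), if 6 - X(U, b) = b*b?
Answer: 11295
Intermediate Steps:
X(U, b) = 6 - b² (X(U, b) = 6 - b*b = 6 - b²)
(X(-3, -3) - 1*42)*(-137 - 114) = ((6 - 1*(-3)²) - 1*42)*(-137 - 114) = ((6 - 1*9) - 42)*(-251) = ((6 - 9) - 42)*(-251) = (-3 - 42)*(-251) = -45*(-251) = 11295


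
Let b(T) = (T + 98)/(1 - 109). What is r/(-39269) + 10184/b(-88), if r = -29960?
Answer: -201825112/1835 ≈ -1.0999e+5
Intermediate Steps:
b(T) = -49/54 - T/108 (b(T) = (98 + T)/(-108) = (98 + T)*(-1/108) = -49/54 - T/108)
r/(-39269) + 10184/b(-88) = -29960/(-39269) + 10184/(-49/54 - 1/108*(-88)) = -29960*(-1/39269) + 10184/(-49/54 + 22/27) = 280/367 + 10184/(-5/54) = 280/367 + 10184*(-54/5) = 280/367 - 549936/5 = -201825112/1835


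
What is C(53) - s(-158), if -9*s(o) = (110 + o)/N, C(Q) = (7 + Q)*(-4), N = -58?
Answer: -20872/87 ≈ -239.91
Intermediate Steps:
C(Q) = -28 - 4*Q
s(o) = 55/261 + o/522 (s(o) = -(110 + o)/(9*(-58)) = -(110 + o)*(-1)/(9*58) = -(-55/29 - o/58)/9 = 55/261 + o/522)
C(53) - s(-158) = (-28 - 4*53) - (55/261 + (1/522)*(-158)) = (-28 - 212) - (55/261 - 79/261) = -240 - 1*(-8/87) = -240 + 8/87 = -20872/87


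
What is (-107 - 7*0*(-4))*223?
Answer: -23861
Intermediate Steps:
(-107 - 7*0*(-4))*223 = (-107 + 0*(-4))*223 = (-107 + 0)*223 = -107*223 = -23861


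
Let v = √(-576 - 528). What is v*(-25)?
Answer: -100*I*√69 ≈ -830.66*I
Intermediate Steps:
v = 4*I*√69 (v = √(-1104) = 4*I*√69 ≈ 33.227*I)
v*(-25) = (4*I*√69)*(-25) = -100*I*√69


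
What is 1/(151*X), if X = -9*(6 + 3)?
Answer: -1/12231 ≈ -8.1759e-5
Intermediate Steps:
X = -81 (X = -9*9 = -81)
1/(151*X) = 1/(151*(-81)) = 1/(-12231) = -1/12231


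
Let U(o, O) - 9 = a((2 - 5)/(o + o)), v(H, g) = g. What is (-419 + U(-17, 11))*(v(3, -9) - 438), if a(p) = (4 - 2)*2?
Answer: 181482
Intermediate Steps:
a(p) = 4 (a(p) = 2*2 = 4)
U(o, O) = 13 (U(o, O) = 9 + 4 = 13)
(-419 + U(-17, 11))*(v(3, -9) - 438) = (-419 + 13)*(-9 - 438) = -406*(-447) = 181482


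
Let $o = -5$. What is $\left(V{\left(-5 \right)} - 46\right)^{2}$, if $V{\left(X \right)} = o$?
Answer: $2601$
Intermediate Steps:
$V{\left(X \right)} = -5$
$\left(V{\left(-5 \right)} - 46\right)^{2} = \left(-5 - 46\right)^{2} = \left(-51\right)^{2} = 2601$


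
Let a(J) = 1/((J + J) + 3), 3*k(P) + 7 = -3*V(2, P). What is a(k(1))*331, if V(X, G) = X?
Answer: -993/17 ≈ -58.412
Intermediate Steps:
k(P) = -13/3 (k(P) = -7/3 + (-3*2)/3 = -7/3 + (⅓)*(-6) = -7/3 - 2 = -13/3)
a(J) = 1/(3 + 2*J) (a(J) = 1/(2*J + 3) = 1/(3 + 2*J))
a(k(1))*331 = 331/(3 + 2*(-13/3)) = 331/(3 - 26/3) = 331/(-17/3) = -3/17*331 = -993/17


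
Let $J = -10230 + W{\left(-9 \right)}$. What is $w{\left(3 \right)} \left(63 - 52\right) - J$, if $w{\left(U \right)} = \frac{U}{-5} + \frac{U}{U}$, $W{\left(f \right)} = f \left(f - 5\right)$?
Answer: $\frac{50542}{5} \approx 10108.0$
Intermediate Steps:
$W{\left(f \right)} = f \left(-5 + f\right)$
$w{\left(U \right)} = 1 - \frac{U}{5}$ ($w{\left(U \right)} = U \left(- \frac{1}{5}\right) + 1 = - \frac{U}{5} + 1 = 1 - \frac{U}{5}$)
$J = -10104$ ($J = -10230 - 9 \left(-5 - 9\right) = -10230 - -126 = -10230 + 126 = -10104$)
$w{\left(3 \right)} \left(63 - 52\right) - J = \left(1 - \frac{3}{5}\right) \left(63 - 52\right) - -10104 = \left(1 - \frac{3}{5}\right) 11 + 10104 = \frac{2}{5} \cdot 11 + 10104 = \frac{22}{5} + 10104 = \frac{50542}{5}$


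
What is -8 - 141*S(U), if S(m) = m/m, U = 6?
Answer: -149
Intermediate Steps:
S(m) = 1
-8 - 141*S(U) = -8 - 141*1 = -8 - 141 = -149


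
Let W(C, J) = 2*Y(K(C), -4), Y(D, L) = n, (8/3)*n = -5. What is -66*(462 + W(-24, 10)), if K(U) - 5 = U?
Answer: -60489/2 ≈ -30245.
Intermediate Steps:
n = -15/8 (n = (3/8)*(-5) = -15/8 ≈ -1.8750)
K(U) = 5 + U
Y(D, L) = -15/8
W(C, J) = -15/4 (W(C, J) = 2*(-15/8) = -15/4)
-66*(462 + W(-24, 10)) = -66*(462 - 15/4) = -66*1833/4 = -60489/2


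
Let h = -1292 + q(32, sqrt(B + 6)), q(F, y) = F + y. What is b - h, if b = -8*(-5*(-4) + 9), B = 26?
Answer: 1028 - 4*sqrt(2) ≈ 1022.3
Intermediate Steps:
b = -232 (b = -8*(20 + 9) = -8*29 = -232)
h = -1260 + 4*sqrt(2) (h = -1292 + (32 + sqrt(26 + 6)) = -1292 + (32 + sqrt(32)) = -1292 + (32 + 4*sqrt(2)) = -1260 + 4*sqrt(2) ≈ -1254.3)
b - h = -232 - (-1260 + 4*sqrt(2)) = -232 + (1260 - 4*sqrt(2)) = 1028 - 4*sqrt(2)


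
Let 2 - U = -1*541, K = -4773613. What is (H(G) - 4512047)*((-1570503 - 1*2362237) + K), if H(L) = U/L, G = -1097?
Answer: 43093975633796006/1097 ≈ 3.9283e+13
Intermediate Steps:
U = 543 (U = 2 - (-1)*541 = 2 - 1*(-541) = 2 + 541 = 543)
H(L) = 543/L
(H(G) - 4512047)*((-1570503 - 1*2362237) + K) = (543/(-1097) - 4512047)*((-1570503 - 1*2362237) - 4773613) = (543*(-1/1097) - 4512047)*((-1570503 - 2362237) - 4773613) = (-543/1097 - 4512047)*(-3932740 - 4773613) = -4949716102/1097*(-8706353) = 43093975633796006/1097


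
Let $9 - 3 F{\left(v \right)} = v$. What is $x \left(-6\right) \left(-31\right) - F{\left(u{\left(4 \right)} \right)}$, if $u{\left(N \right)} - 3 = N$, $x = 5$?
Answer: $\frac{2788}{3} \approx 929.33$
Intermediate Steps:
$u{\left(N \right)} = 3 + N$
$F{\left(v \right)} = 3 - \frac{v}{3}$
$x \left(-6\right) \left(-31\right) - F{\left(u{\left(4 \right)} \right)} = 5 \left(-6\right) \left(-31\right) - \left(3 - \frac{3 + 4}{3}\right) = \left(-30\right) \left(-31\right) - \left(3 - \frac{7}{3}\right) = 930 - \left(3 - \frac{7}{3}\right) = 930 - \frac{2}{3} = \frac{2788}{3}$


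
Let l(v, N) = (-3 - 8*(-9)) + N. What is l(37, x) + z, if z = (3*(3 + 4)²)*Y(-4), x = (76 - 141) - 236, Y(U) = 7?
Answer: 797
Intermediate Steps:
x = -301 (x = -65 - 236 = -301)
z = 1029 (z = (3*(3 + 4)²)*7 = (3*7²)*7 = (3*49)*7 = 147*7 = 1029)
l(v, N) = 69 + N (l(v, N) = (-3 + 72) + N = 69 + N)
l(37, x) + z = (69 - 301) + 1029 = -232 + 1029 = 797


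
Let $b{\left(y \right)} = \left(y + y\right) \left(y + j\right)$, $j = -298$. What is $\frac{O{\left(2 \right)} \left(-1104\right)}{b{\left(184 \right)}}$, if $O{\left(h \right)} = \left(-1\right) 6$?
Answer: $- \frac{3}{19} \approx -0.15789$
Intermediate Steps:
$O{\left(h \right)} = -6$
$b{\left(y \right)} = 2 y \left(-298 + y\right)$ ($b{\left(y \right)} = \left(y + y\right) \left(y - 298\right) = 2 y \left(-298 + y\right)$)
$\frac{O{\left(2 \right)} \left(-1104\right)}{b{\left(184 \right)}} = \frac{\left(-6\right) \left(-1104\right)}{2 \cdot 184 \left(-298 + 184\right)} = \frac{6624}{2 \cdot 184 \left(-114\right)} = \frac{6624}{-41952} = 6624 \left(- \frac{1}{41952}\right) = - \frac{3}{19}$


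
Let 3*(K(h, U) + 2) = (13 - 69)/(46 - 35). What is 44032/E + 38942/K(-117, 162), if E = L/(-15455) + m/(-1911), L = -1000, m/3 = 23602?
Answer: -26041316410505/2221204651 ≈ -11724.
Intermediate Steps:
m = 70806 (m = 3*23602 = 70806)
K(h, U) = -122/33 (K(h, U) = -2 + ((13 - 69)/(46 - 35))/3 = -2 + (-56/11)/3 = -2 + (-56*1/11)/3 = -2 + (1/3)*(-56/11) = -2 - 56/33 = -122/33)
E = -72826382/1968967 (E = -1000/(-15455) + 70806/(-1911) = -1000*(-1/15455) + 70806*(-1/1911) = 200/3091 - 23602/637 = -72826382/1968967 ≈ -36.987)
44032/E + 38942/K(-117, 162) = 44032/(-72826382/1968967) + 38942/(-122/33) = 44032*(-1968967/72826382) + 38942*(-33/122) = -43348777472/36413191 - 642543/61 = -26041316410505/2221204651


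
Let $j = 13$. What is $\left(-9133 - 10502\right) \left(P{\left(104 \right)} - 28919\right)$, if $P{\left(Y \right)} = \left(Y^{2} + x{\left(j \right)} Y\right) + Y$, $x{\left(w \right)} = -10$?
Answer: $373830765$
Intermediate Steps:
$P{\left(Y \right)} = Y^{2} - 9 Y$ ($P{\left(Y \right)} = \left(Y^{2} - 10 Y\right) + Y = Y^{2} - 9 Y$)
$\left(-9133 - 10502\right) \left(P{\left(104 \right)} - 28919\right) = \left(-9133 - 10502\right) \left(104 \left(-9 + 104\right) - 28919\right) = - 19635 \left(104 \cdot 95 - 28919\right) = - 19635 \left(9880 - 28919\right) = \left(-19635\right) \left(-19039\right) = 373830765$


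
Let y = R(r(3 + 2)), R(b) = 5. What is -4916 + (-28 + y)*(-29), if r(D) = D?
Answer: -4249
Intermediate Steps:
y = 5
-4916 + (-28 + y)*(-29) = -4916 + (-28 + 5)*(-29) = -4916 - 23*(-29) = -4916 + 667 = -4249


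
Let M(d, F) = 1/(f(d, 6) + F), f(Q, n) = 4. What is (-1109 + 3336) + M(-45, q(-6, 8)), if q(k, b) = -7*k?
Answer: 102443/46 ≈ 2227.0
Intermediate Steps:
M(d, F) = 1/(4 + F)
(-1109 + 3336) + M(-45, q(-6, 8)) = (-1109 + 3336) + 1/(4 - 7*(-6)) = 2227 + 1/(4 + 42) = 2227 + 1/46 = 102443/46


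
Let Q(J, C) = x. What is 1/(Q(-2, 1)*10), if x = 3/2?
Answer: 1/15 ≈ 0.066667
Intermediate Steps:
x = 3/2 (x = 3*(½) = 3/2 ≈ 1.5000)
Q(J, C) = 3/2
1/(Q(-2, 1)*10) = 1/((3/2)*10) = 1/15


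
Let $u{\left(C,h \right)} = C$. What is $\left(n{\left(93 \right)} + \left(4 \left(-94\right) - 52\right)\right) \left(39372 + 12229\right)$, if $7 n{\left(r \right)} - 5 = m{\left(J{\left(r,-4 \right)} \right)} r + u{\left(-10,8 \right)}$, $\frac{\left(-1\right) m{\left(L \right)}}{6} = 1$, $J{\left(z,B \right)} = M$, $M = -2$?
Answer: $- \frac{183647959}{7} \approx -2.6235 \cdot 10^{7}$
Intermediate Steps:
$J{\left(z,B \right)} = -2$
$m{\left(L \right)} = -6$ ($m{\left(L \right)} = \left(-6\right) 1 = -6$)
$n{\left(r \right)} = - \frac{5}{7} - \frac{6 r}{7}$ ($n{\left(r \right)} = \frac{5}{7} + \frac{- 6 r - 10}{7} = \frac{5}{7} + \frac{-10 - 6 r}{7} = \frac{5}{7} - \left(\frac{10}{7} + \frac{6 r}{7}\right) = - \frac{5}{7} - \frac{6 r}{7}$)
$\left(n{\left(93 \right)} + \left(4 \left(-94\right) - 52\right)\right) \left(39372 + 12229\right) = \left(\left(- \frac{5}{7} - \frac{558}{7}\right) + \left(4 \left(-94\right) - 52\right)\right) \left(39372 + 12229\right) = \left(\left(- \frac{5}{7} - \frac{558}{7}\right) - 428\right) 51601 = \left(- \frac{563}{7} - 428\right) 51601 = \left(- \frac{3559}{7}\right) 51601 = - \frac{183647959}{7}$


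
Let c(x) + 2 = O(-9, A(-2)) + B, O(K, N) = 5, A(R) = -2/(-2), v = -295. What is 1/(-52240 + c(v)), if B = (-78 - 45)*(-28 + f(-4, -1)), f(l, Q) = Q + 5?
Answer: -1/49285 ≈ -2.0290e-5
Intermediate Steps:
f(l, Q) = 5 + Q
A(R) = 1 (A(R) = -2*(-1/2) = 1)
B = 2952 (B = (-78 - 45)*(-28 + (5 - 1)) = -123*(-28 + 4) = -123*(-24) = 2952)
c(x) = 2955 (c(x) = -2 + (5 + 2952) = -2 + 2957 = 2955)
1/(-52240 + c(v)) = 1/(-52240 + 2955) = 1/(-49285) = -1/49285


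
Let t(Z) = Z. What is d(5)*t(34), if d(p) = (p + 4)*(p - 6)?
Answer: -306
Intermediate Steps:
d(p) = (-6 + p)*(4 + p) (d(p) = (4 + p)*(-6 + p) = (-6 + p)*(4 + p))
d(5)*t(34) = (-24 + 5² - 2*5)*34 = (-24 + 25 - 10)*34 = -9*34 = -306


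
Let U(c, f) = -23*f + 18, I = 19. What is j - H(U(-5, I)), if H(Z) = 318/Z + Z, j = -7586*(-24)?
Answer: 76460695/419 ≈ 1.8248e+5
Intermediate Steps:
j = 182064
U(c, f) = 18 - 23*f
H(Z) = Z + 318/Z
j - H(U(-5, I)) = 182064 - ((18 - 23*19) + 318/(18 - 23*19)) = 182064 - ((18 - 437) + 318/(18 - 437)) = 182064 - (-419 + 318/(-419)) = 182064 - (-419 + 318*(-1/419)) = 182064 - (-419 - 318/419) = 182064 - 1*(-175879/419) = 182064 + 175879/419 = 76460695/419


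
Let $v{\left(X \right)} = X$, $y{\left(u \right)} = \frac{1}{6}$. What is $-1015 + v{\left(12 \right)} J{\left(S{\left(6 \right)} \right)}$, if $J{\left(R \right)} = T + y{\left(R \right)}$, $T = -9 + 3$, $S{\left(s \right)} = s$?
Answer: $-1085$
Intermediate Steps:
$y{\left(u \right)} = \frac{1}{6}$
$T = -6$
$J{\left(R \right)} = - \frac{35}{6}$ ($J{\left(R \right)} = -6 + \frac{1}{6} = - \frac{35}{6}$)
$-1015 + v{\left(12 \right)} J{\left(S{\left(6 \right)} \right)} = -1015 + 12 \left(- \frac{35}{6}\right) = -1015 - 70 = -1085$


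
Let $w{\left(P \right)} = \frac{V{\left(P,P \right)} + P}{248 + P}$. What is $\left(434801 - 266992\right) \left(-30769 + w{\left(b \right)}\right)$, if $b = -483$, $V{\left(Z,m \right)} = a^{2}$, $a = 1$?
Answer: $- \frac{1213298169497}{235} \approx -5.163 \cdot 10^{9}$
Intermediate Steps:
$V{\left(Z,m \right)} = 1$ ($V{\left(Z,m \right)} = 1^{2} = 1$)
$w{\left(P \right)} = \frac{1 + P}{248 + P}$
$\left(434801 - 266992\right) \left(-30769 + w{\left(b \right)}\right) = \left(434801 - 266992\right) \left(-30769 + \frac{1 - 483}{248 - 483}\right) = 167809 \left(-30769 + \frac{1}{-235} \left(-482\right)\right) = 167809 \left(-30769 - - \frac{482}{235}\right) = 167809 \left(-30769 + \frac{482}{235}\right) = 167809 \left(- \frac{7230233}{235}\right) = - \frac{1213298169497}{235}$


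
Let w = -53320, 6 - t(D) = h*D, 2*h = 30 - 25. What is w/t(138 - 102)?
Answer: 13330/21 ≈ 634.76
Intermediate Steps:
h = 5/2 (h = (30 - 25)/2 = (½)*5 = 5/2 ≈ 2.5000)
t(D) = 6 - 5*D/2
w/t(138 - 102) = -53320/(6 - 5*(138 - 102)/2) = -53320/(6 - 5/2*36) = -53320/(6 - 90) = -53320/(-84) = -53320*(-1/84) = 13330/21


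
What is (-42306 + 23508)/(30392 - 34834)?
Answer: 9399/2221 ≈ 4.2319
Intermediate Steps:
(-42306 + 23508)/(30392 - 34834) = -18798/(-4442) = -18798*(-1/4442) = 9399/2221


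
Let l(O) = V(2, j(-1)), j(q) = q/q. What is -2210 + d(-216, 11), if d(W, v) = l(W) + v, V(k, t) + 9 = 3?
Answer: -2205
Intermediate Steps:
j(q) = 1
V(k, t) = -6 (V(k, t) = -9 + 3 = -6)
l(O) = -6
d(W, v) = -6 + v
-2210 + d(-216, 11) = -2210 + (-6 + 11) = -2210 + 5 = -2205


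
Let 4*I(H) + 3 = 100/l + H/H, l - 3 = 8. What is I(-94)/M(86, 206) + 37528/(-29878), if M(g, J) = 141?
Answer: -19207769/15446926 ≈ -1.2435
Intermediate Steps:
l = 11 (l = 3 + 8 = 11)
I(H) = 39/22 (I(H) = -3/4 + (100/11 + H/H)/4 = -3/4 + (100*(1/11) + 1)/4 = -3/4 + (100/11 + 1)/4 = -3/4 + (1/4)*(111/11) = -3/4 + 111/44 = 39/22)
I(-94)/M(86, 206) + 37528/(-29878) = (39/22)/141 + 37528/(-29878) = (39/22)*(1/141) + 37528*(-1/29878) = 13/1034 - 18764/14939 = -19207769/15446926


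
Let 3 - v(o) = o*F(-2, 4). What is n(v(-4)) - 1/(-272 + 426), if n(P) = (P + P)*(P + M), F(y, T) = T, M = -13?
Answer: 35111/154 ≈ 227.99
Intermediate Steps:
v(o) = 3 - 4*o (v(o) = 3 - o*4 = 3 - 4*o)
n(P) = 2*P*(-13 + P) (n(P) = (P + P)*(P - 13) = (2*P)*(-13 + P) = 2*P*(-13 + P))
n(v(-4)) - 1/(-272 + 426) = 2*(3 - 4*(-4))*(-13 + (3 - 4*(-4))) - 1/(-272 + 426) = 2*(3 + 16)*(-13 + (3 + 16)) - 1/154 = 2*19*(-13 + 19) - 1*1/154 = 2*19*6 - 1/154 = 228 - 1/154 = 35111/154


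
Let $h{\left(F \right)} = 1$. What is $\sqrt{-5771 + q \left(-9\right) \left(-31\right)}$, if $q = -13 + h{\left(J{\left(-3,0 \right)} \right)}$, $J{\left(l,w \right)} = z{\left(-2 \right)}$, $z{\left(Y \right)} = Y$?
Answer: $i \sqrt{9119} \approx 95.493 i$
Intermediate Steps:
$J{\left(l,w \right)} = -2$
$q = -12$ ($q = -13 + 1 = -12$)
$\sqrt{-5771 + q \left(-9\right) \left(-31\right)} = \sqrt{-5771 + \left(-12\right) \left(-9\right) \left(-31\right)} = \sqrt{-5771 + 108 \left(-31\right)} = \sqrt{-5771 - 3348} = \sqrt{-9119} = i \sqrt{9119}$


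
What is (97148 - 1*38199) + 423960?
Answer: 482909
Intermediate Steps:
(97148 - 1*38199) + 423960 = (97148 - 38199) + 423960 = 58949 + 423960 = 482909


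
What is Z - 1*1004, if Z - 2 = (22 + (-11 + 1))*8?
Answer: -906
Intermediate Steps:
Z = 98 (Z = 2 + (22 + (-11 + 1))*8 = 2 + (22 - 10)*8 = 2 + 12*8 = 2 + 96 = 98)
Z - 1*1004 = 98 - 1*1004 = 98 - 1004 = -906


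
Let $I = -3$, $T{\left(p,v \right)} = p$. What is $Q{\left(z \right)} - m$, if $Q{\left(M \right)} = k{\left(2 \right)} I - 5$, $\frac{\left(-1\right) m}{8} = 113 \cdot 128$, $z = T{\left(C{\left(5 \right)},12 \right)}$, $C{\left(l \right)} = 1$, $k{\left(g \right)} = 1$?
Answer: $115704$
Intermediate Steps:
$z = 1$
$m = -115712$ ($m = - 8 \cdot 113 \cdot 128 = \left(-8\right) 14464 = -115712$)
$Q{\left(M \right)} = -8$ ($Q{\left(M \right)} = 1 \left(-3\right) - 5 = -3 - 5 = -8$)
$Q{\left(z \right)} - m = -8 - -115712 = -8 + 115712 = 115704$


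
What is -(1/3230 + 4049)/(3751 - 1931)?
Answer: -13078271/5878600 ≈ -2.2247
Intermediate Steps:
-(1/3230 + 4049)/(3751 - 1931) = -(1/3230 + 4049)/1820 = -13078271/(3230*1820) = -1*13078271/5878600 = -13078271/5878600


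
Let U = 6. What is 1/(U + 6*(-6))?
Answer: -1/30 ≈ -0.033333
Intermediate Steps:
1/(U + 6*(-6)) = 1/(6 + 6*(-6)) = 1/(6 - 36) = 1/(-30) = -1/30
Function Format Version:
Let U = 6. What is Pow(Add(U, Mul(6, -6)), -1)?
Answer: Rational(-1, 30) ≈ -0.033333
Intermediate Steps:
Pow(Add(U, Mul(6, -6)), -1) = Pow(Add(6, Mul(6, -6)), -1) = Pow(Add(6, -36), -1) = Pow(-30, -1) = Rational(-1, 30)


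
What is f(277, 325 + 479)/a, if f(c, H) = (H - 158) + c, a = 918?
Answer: 923/918 ≈ 1.0054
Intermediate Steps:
f(c, H) = -158 + H + c (f(c, H) = (-158 + H) + c = -158 + H + c)
f(277, 325 + 479)/a = (-158 + (325 + 479) + 277)/918 = (-158 + 804 + 277)*(1/918) = 923*(1/918) = 923/918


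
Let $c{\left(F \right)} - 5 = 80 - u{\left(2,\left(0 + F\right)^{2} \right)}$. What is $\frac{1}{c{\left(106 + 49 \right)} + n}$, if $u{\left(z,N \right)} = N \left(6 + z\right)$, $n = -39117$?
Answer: $- \frac{1}{231232} \approx -4.3247 \cdot 10^{-6}$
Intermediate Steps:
$c{\left(F \right)} = 85 - 8 F^{2}$ ($c{\left(F \right)} = 5 - \left(-80 + \left(0 + F\right)^{2} \left(6 + 2\right)\right) = 5 - \left(-80 + F^{2} \cdot 8\right) = 5 - \left(-80 + 8 F^{2}\right) = 85 - 8 F^{2}$)
$\frac{1}{c{\left(106 + 49 \right)} + n} = \frac{1}{\left(85 - 8 \left(106 + 49\right)^{2}\right) - 39117} = \frac{1}{\left(85 - 8 \cdot 155^{2}\right) - 39117} = \frac{1}{\left(85 - 192200\right) - 39117} = \frac{1}{-192115 - 39117} = \frac{1}{-231232} = - \frac{1}{231232}$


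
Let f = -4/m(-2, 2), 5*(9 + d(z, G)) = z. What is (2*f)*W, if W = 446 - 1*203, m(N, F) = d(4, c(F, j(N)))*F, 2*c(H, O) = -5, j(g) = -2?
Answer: 4860/41 ≈ 118.54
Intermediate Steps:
c(H, O) = -5/2 (c(H, O) = (1/2)*(-5) = -5/2)
d(z, G) = -9 + z/5
m(N, F) = -41*F/5 (m(N, F) = (-9 + (1/5)*4)*F = (-9 + 4/5)*F = -41*F/5)
f = 10/41 (f = -4/((-41/5*2)) = -4/(-82/5) = -4*(-5/82) = 10/41 ≈ 0.24390)
W = 243 (W = 446 - 203 = 243)
(2*f)*W = (2*(10/41))*243 = (20/41)*243 = 4860/41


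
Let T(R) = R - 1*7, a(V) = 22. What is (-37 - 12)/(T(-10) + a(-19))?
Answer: -49/5 ≈ -9.8000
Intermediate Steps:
T(R) = -7 + R (T(R) = R - 7 = -7 + R)
(-37 - 12)/(T(-10) + a(-19)) = (-37 - 12)/((-7 - 10) + 22) = -49/(-17 + 22) = -49/5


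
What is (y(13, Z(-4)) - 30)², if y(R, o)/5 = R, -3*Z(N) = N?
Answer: 1225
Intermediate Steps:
Z(N) = -N/3
y(R, o) = 5*R
(y(13, Z(-4)) - 30)² = (5*13 - 30)² = (65 - 30)² = 35² = 1225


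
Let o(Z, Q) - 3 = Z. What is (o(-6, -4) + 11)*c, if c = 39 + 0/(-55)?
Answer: 312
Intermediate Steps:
o(Z, Q) = 3 + Z
c = 39 (c = 39 + 0*(-1/55) = 39 + 0 = 39)
(o(-6, -4) + 11)*c = ((3 - 6) + 11)*39 = (-3 + 11)*39 = 8*39 = 312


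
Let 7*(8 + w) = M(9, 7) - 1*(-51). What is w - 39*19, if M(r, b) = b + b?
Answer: -5178/7 ≈ -739.71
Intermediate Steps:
M(r, b) = 2*b
w = 9/7 (w = -8 + (2*7 - 1*(-51))/7 = -8 + (14 + 51)/7 = -8 + (⅐)*65 = -8 + 65/7 = 9/7 ≈ 1.2857)
w - 39*19 = 9/7 - 39*19 = 9/7 - 741 = -5178/7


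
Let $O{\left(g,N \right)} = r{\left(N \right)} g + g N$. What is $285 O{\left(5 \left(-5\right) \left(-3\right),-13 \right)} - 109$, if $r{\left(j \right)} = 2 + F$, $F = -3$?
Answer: $-299359$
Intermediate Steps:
$r{\left(j \right)} = -1$ ($r{\left(j \right)} = 2 - 3 = -1$)
$O{\left(g,N \right)} = - g + N g$ ($O{\left(g,N \right)} = - g + g N = - g + N g$)
$285 O{\left(5 \left(-5\right) \left(-3\right),-13 \right)} - 109 = 285 \cdot 5 \left(-5\right) \left(-3\right) \left(-1 - 13\right) - 109 = 285 \left(-25\right) \left(-3\right) \left(-14\right) - 109 = 285 \cdot 75 \left(-14\right) - 109 = 285 \left(-1050\right) - 109 = -299250 - 109 = -299359$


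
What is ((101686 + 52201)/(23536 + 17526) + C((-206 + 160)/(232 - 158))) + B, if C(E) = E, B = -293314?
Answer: -445625450923/1519294 ≈ -2.9331e+5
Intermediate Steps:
((101686 + 52201)/(23536 + 17526) + C((-206 + 160)/(232 - 158))) + B = ((101686 + 52201)/(23536 + 17526) + (-206 + 160)/(232 - 158)) - 293314 = (153887/41062 - 46/74) - 293314 = (153887*(1/41062) - 46*1/74) - 293314 = (153887/41062 - 23/37) - 293314 = 4749393/1519294 - 293314 = -445625450923/1519294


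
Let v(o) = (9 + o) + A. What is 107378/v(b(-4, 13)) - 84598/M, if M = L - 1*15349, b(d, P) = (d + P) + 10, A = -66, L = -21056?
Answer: -1952940683/691695 ≈ -2823.4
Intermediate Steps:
b(d, P) = 10 + P + d (b(d, P) = (P + d) + 10 = 10 + P + d)
M = -36405 (M = -21056 - 1*15349 = -21056 - 15349 = -36405)
v(o) = -57 + o (v(o) = (9 + o) - 66 = -57 + o)
107378/v(b(-4, 13)) - 84598/M = 107378/(-57 + (10 + 13 - 4)) - 84598/(-36405) = 107378/(-57 + 19) - 84598*(-1/36405) = 107378/(-38) + 84598/36405 = 107378*(-1/38) + 84598/36405 = -53689/19 + 84598/36405 = -1952940683/691695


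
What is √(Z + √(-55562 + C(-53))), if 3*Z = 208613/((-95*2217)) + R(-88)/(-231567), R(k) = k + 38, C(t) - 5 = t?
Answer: √(-87241988978462533215 + 264295291420786725225*I*√55610)/16257161235 ≈ 10.851 + 10.866*I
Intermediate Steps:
C(t) = 5 + t
R(k) = 38 + k
Z = -5366372869/16257161235 (Z = (208613/((-95*2217)) + (38 - 88)/(-231567))/3 = (208613/(-210615) - 50*(-1/231567))/3 = (208613*(-1/210615) + 50/231567)/3 = (-208613/210615 + 50/231567)/3 = (⅓)*(-5366372869/5419053745) = -5366372869/16257161235 ≈ -0.33009)
√(Z + √(-55562 + C(-53))) = √(-5366372869/16257161235 + √(-55562 + (5 - 53))) = √(-5366372869/16257161235 + √(-55562 - 48)) = √(-5366372869/16257161235 + √(-55610)) = √(-5366372869/16257161235 + I*√55610)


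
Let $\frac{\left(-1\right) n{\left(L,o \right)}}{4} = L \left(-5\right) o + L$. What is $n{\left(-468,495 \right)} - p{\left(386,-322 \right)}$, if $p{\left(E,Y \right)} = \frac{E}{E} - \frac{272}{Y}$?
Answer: $- \frac{745644105}{161} \approx -4.6313 \cdot 10^{6}$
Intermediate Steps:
$n{\left(L,o \right)} = - 4 L + 20 L o$ ($n{\left(L,o \right)} = - 4 \left(L \left(-5\right) o + L\right) = - 4 \left(- 5 L o + L\right) = - 4 \left(L - 5 L o\right) = - 4 L + 20 L o$)
$p{\left(E,Y \right)} = 1 - \frac{272}{Y}$
$n{\left(-468,495 \right)} - p{\left(386,-322 \right)} = 4 \left(-468\right) \left(-1 + 5 \cdot 495\right) - \frac{-272 - 322}{-322} = 4 \left(-468\right) \left(-1 + 2475\right) - \left(- \frac{1}{322}\right) \left(-594\right) = 4 \left(-468\right) 2474 - \frac{297}{161} = -4631328 - \frac{297}{161} = - \frac{745644105}{161}$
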